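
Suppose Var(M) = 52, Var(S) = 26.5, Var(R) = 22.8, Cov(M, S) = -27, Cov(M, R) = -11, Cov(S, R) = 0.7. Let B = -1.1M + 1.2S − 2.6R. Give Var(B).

Var(B) = 259.2

Var(B) = a²·Var(M) + b²·Var(S) + c²·Var(R) + 2ab·Cov(M, S) + 2ac·Cov(M, R) + 2bc·Cov(S, R), with a = -1.1, b = 1.2, c = -2.6.
= 62.92 + 38.16 + 154.128 + 71.28 + (-62.92) + (-4.368)
= 259.2.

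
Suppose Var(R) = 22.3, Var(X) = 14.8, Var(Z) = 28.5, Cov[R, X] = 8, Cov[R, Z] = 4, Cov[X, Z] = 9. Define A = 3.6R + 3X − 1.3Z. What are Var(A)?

Var(A) = a²·Var(R) + b²·Var(X) + c²·Var(Z) + 2ab·Cov[R, X] + 2ac·Cov[R, Z] + 2bc·Cov[X, Z], with a = 3.6, b = 3, c = -1.3.
= 289.008 + 133.2 + 48.165 + 172.8 + (-37.44) + (-70.2)
= 535.533.

Var(A) = 535.533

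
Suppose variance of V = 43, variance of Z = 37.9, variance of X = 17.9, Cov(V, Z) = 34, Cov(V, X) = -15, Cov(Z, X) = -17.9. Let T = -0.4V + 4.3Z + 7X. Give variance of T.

variance of T = 474.211

variance of T = a²·variance of V + b²·variance of Z + c²·variance of X + 2ab·Cov(V, Z) + 2ac·Cov(V, X) + 2bc·Cov(Z, X), with a = -0.4, b = 4.3, c = 7.
= 6.88 + 700.771 + 877.1 + (-116.96) + 84 + (-1077.58)
= 474.211.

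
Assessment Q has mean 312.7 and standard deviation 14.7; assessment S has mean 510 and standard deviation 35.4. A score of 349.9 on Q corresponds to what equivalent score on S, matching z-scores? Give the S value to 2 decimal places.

z = (349.9 − 312.7)/14.7 ≈ 2.5306.
S = 510 + z·35.4 = 510 + (349.9 − 312.7)·35.4/14.7 ≈ 599.58.

S = 599.58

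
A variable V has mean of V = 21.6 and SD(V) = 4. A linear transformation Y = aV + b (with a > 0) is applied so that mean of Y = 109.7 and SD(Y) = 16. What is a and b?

SD(Y) = a·SD(V) (a > 0), so a = 16/4 = 4.
mean of Y = a·mean of V + b, so b = 109.7 − 4·21.6 = 23.3.

a = 4, b = 23.3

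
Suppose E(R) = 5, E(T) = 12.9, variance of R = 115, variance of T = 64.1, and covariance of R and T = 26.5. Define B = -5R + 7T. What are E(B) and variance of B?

E(B) = (-5)·E(R) + 7·E(T) = (-5)·5 + 7·12.9 = 65.3.
variance of B = a²·variance of R + b²·variance of T + 2ab·covariance of R and T with a = -5, b = 7.
= (-5)²·115 + 7²·64.1 + 2·(-5)·7·26.5
= 2875 + 3140.9 + (-1855) = 4160.9.

E(B) = 65.3, variance of B = 4160.9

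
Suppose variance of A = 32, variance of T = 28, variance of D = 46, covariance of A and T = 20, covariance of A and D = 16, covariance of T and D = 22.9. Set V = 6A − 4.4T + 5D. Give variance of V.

variance of V = 1740.48

variance of V = a²·variance of A + b²·variance of T + c²·variance of D + 2ab·covariance of A and T + 2ac·covariance of A and D + 2bc·covariance of T and D, with a = 6, b = -4.4, c = 5.
= 1152 + 542.08 + 1150 + (-1056) + 960 + (-1007.6)
= 1740.48.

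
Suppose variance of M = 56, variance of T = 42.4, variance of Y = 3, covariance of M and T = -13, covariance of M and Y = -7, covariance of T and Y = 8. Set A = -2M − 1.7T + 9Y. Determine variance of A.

variance of A = 508.336

variance of A = a²·variance of M + b²·variance of T + c²·variance of Y + 2ab·covariance of M and T + 2ac·covariance of M and Y + 2bc·covariance of T and Y, with a = -2, b = -1.7, c = 9.
= 224 + 122.536 + 243 + (-88.4) + 252 + (-244.8)
= 508.336.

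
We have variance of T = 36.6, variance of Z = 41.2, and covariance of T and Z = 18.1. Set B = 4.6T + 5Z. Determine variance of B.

variance of B = 2637.056

variance of B = a²·variance of T + b²·variance of Z + 2ab·covariance of T and Z with a = 4.6, b = 5.
= 4.6²·36.6 + 5²·41.2 + 2·4.6·5·18.1
= 774.456 + 1030 + 832.6 = 2637.056.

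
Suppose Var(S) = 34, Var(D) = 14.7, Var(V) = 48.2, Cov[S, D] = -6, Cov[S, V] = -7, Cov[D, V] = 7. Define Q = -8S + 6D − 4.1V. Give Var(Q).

Var(Q) = a²·Var(S) + b²·Var(D) + c²·Var(V) + 2ab·Cov[S, D] + 2ac·Cov[S, V] + 2bc·Cov[D, V], with a = -8, b = 6, c = -4.1.
= 2176 + 529.2 + 810.242 + 576 + (-459.2) + (-344.4)
= 3287.842.

Var(Q) = 3287.842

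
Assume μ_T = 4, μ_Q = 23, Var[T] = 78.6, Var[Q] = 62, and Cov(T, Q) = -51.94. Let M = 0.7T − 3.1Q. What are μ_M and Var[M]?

μ_M = 0.7·μ_T + (-3.1)·μ_Q = 0.7·4 + (-3.1)·23 = -68.5.
Var[M] = a²·Var[T] + b²·Var[Q] + 2ab·Cov(T, Q) with a = 0.7, b = -3.1.
= 0.7²·78.6 + (-3.1)²·62 + 2·0.7·(-3.1)·(-51.94)
= 38.514 + 595.82 + 225.4196 = 859.7536.

μ_M = -68.5, Var[M] = 859.7536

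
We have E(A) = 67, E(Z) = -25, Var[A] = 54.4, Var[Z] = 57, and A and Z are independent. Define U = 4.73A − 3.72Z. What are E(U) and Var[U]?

E(U) = 409.91, Var[U] = 2005.87456

E(U) = 4.73·E(A) + (-3.72)·E(Z) = 4.73·67 + (-3.72)·(-25) = 409.91.
Var[U] = a²·Var[A] + b²·Var[Z] + 2ab·covariance of A and Z with a = 4.73, b = -3.72.
Independence gives covariance of A and Z = 0.
= 4.73²·54.4 + (-3.72)²·57 + 2·4.73·(-3.72)·0
= 1217.08576 + 788.7888 + 0 = 2005.87456.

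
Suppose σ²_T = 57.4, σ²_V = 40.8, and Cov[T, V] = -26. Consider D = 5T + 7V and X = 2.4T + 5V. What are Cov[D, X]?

By bilinearity, Cov[D, X] = ac·σ²_T + bd·σ²_V + (ad+bc)·Cov[T, V], with a=5, b=7, c=2.4, d=5.
ac·σ²_T = 5·2.4·57.4 = 688.8
bd·σ²_V = 7·5·40.8 = 1428
(ad+bc)·Cov[T, V] = (41.8)·(-26) = -1086.8
Cov[D, X] = 688.8 + 1428 + (-1086.8) = 1030.

Cov[D, X] = 1030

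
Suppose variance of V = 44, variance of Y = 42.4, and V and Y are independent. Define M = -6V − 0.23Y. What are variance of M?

variance of M = 1586.24296

variance of M = a²·variance of V + b²·variance of Y + 2ab·Cov(V, Y) with a = -6, b = -0.23.
Independence gives Cov(V, Y) = 0.
= (-6)²·44 + (-0.23)²·42.4 + 2·(-6)·(-0.23)·0
= 1584 + 2.24296 + 0 = 1586.24296.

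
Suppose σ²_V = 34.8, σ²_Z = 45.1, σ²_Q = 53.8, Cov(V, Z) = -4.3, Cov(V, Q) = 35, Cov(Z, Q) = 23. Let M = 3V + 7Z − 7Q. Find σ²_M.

σ²_M = a²·σ²_V + b²·σ²_Z + c²·σ²_Q + 2ab·Cov(V, Z) + 2ac·Cov(V, Q) + 2bc·Cov(Z, Q), with a = 3, b = 7, c = -7.
= 313.2 + 2209.9 + 2636.2 + (-180.6) + (-1470) + (-2254)
= 1254.7.

σ²_M = 1254.7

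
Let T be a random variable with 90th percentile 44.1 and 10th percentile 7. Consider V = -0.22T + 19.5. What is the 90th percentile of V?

Since a = -0.22 < 0 the transformation is decreasing, reversing order: the 90th percentile of V corresponds to the 10th percentile of T.
So P_{90}(V) = a·P_{10}(T) + b = (-0.22)·7 + 19.5 = 17.96.

90th percentile of V = 17.96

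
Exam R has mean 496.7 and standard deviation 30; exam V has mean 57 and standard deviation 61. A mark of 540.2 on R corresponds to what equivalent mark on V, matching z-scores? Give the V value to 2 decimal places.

V = 145.45

z = (540.2 − 496.7)/30 = 1.45.
V = 57 + z·61 = 57 + (540.2 − 496.7)·61/30 = 145.45.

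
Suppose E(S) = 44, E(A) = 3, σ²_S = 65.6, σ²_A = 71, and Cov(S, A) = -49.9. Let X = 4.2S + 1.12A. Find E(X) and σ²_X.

E(X) = 188.16, σ²_X = 776.7872

E(X) = 4.2·E(S) + 1.12·E(A) = 4.2·44 + 1.12·3 = 188.16.
σ²_X = a²·σ²_S + b²·σ²_A + 2ab·Cov(S, A) with a = 4.2, b = 1.12.
= 4.2²·65.6 + 1.12²·71 + 2·4.2·1.12·(-49.9)
= 1157.184 + 89.0624 + (-469.4592) = 776.7872.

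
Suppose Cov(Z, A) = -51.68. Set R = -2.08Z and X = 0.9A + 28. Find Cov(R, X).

Cov(R, X) = 96.74496

Cov(R, X) = a·c·Cov(Z, A) = (-2.08)·0.9·(-51.68) = 96.74496. Additive constants drop out.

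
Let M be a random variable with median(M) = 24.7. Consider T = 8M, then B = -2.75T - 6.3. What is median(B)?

median(B) = -549.7

median(T) = 8·24.7 = 197.6.
median(B) = (-2.75)·197.6 + (-6.3) = -549.7.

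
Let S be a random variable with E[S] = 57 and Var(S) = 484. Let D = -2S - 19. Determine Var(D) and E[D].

D = -2S - 19 is linear with a = -2, b = -19.
Var(D) = a²·Var(S) = (-2)²·484 = 1936 (the additive constant -19 does not affect variance).
E[D] = a·E[S] + b = (-2)·57 + (-19) = -133.

Var(D) = 1936, E[D] = -133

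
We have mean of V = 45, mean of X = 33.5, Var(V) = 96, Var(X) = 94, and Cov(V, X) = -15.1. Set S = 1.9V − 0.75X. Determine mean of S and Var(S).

mean of S = 60.375, Var(S) = 442.47

mean of S = 1.9·mean of V + (-0.75)·mean of X = 1.9·45 + (-0.75)·33.5 = 60.375.
Var(S) = a²·Var(V) + b²·Var(X) + 2ab·Cov(V, X) with a = 1.9, b = -0.75.
= 1.9²·96 + (-0.75)²·94 + 2·1.9·(-0.75)·(-15.1)
= 346.56 + 52.875 + 43.035 = 442.47.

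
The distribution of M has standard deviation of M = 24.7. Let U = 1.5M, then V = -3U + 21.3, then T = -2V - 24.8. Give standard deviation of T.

standard deviation of T = 222.3

standard deviation of U = |1.5|·24.7 = 37.05.
standard deviation of V = |-3|·37.05 = 111.15.
standard deviation of T = |-2|·111.15 = 222.3.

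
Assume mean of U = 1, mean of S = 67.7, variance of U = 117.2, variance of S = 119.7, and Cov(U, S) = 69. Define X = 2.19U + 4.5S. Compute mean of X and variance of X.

mean of X = 306.84, variance of X = 4346.01792

mean of X = 2.19·mean of U + 4.5·mean of S = 2.19·1 + 4.5·67.7 = 306.84.
variance of X = a²·variance of U + b²·variance of S + 2ab·Cov(U, S) with a = 2.19, b = 4.5.
= 2.19²·117.2 + 4.5²·119.7 + 2·2.19·4.5·69
= 562.10292 + 2423.925 + 1359.99 = 4346.01792.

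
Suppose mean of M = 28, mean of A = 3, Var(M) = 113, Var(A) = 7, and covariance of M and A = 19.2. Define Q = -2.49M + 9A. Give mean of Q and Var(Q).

mean of Q = (-2.49)·mean of M + 9·mean of A = (-2.49)·28 + 9·3 = -42.72.
Var(Q) = a²·Var(M) + b²·Var(A) + 2ab·covariance of M and A with a = -2.49, b = 9.
= (-2.49)²·113 + 9²·7 + 2·(-2.49)·9·19.2
= 700.6113 + 567 + (-860.544) = 407.0673.

mean of Q = -42.72, Var(Q) = 407.0673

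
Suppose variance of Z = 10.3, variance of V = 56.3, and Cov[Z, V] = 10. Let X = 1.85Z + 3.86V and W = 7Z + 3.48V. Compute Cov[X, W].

By bilinearity, Cov[X, W] = ac·variance of Z + bd·variance of V + (ad+bc)·Cov[Z, V], with a=1.85, b=3.86, c=7, d=3.48.
ac·variance of Z = 1.85·7·10.3 = 133.385
bd·variance of V = 3.86·3.48·56.3 = 756.26664
(ad+bc)·Cov[Z, V] = (33.458)·10 = 334.58
Cov[X, W] = 133.385 + 756.26664 + 334.58 = 1224.23164.

Cov[X, W] = 1224.23164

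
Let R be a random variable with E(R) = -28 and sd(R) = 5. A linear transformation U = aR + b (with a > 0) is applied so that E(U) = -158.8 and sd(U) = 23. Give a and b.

sd(U) = a·sd(R) (a > 0), so a = 23/5 = 4.6.
E(U) = a·E(R) + b, so b = -158.8 − 4.6·(-28) = -30.

a = 4.6, b = -30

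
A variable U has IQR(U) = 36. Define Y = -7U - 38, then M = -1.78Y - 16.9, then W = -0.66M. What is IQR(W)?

IQR(Y) = |-7|·36 = 252.
IQR(M) = |-1.78|·252 = 448.56.
IQR(W) = |-0.66|·448.56 = 296.0496.

IQR(W) = 296.0496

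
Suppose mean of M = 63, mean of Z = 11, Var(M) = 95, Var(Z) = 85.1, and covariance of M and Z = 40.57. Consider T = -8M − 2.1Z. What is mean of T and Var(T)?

mean of T = (-8)·mean of M + (-2.1)·mean of Z = (-8)·63 + (-2.1)·11 = -527.1.
Var(T) = a²·Var(M) + b²·Var(Z) + 2ab·covariance of M and Z with a = -8, b = -2.1.
= (-8)²·95 + (-2.1)²·85.1 + 2·(-8)·(-2.1)·40.57
= 6080 + 375.291 + 1363.152 = 7818.443.

mean of T = -527.1, Var(T) = 7818.443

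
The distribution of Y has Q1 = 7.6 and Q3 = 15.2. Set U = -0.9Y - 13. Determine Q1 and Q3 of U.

Q1(U) = -26.68, Q3(U) = -19.84

a = -0.9 < 0 reverses order: Q1(U) comes from Q3(Y), Q3(U) from Q1(Y).
Q1(U) = (-0.9)·15.2 + (-13) = -26.68; Q3(U) = (-0.9)·7.6 + (-13) = -19.84.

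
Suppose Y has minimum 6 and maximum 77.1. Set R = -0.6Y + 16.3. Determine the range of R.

Range(R) = 42.66

Range of Y = 77.1 − 6 = 71.1.
Range(R) = |a|·Range(Y) = |-0.6|·71.1 = 42.66.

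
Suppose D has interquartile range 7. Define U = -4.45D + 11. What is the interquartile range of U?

Under U = aD + b, IQR(U) = |a|·IQR(D) = |-4.45|·7 = 31.15 (shifts cancel; spread scales by |a|).

IQR(U) = 31.15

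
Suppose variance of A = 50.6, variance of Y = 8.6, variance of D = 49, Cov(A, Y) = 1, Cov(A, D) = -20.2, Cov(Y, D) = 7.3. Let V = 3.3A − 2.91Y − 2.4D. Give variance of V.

variance of V = a²·variance of A + b²·variance of Y + c²·variance of D + 2ab·Cov(A, Y) + 2ac·Cov(A, D) + 2bc·Cov(Y, D), with a = 3.3, b = -2.91, c = -2.4.
= 551.034 + 72.82566 + 282.24 + (-19.206) + 319.968 + 101.9664
= 1308.82806.

variance of V = 1308.82806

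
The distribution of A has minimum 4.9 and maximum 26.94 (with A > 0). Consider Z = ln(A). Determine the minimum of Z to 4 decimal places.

ln(A) is increasing on this domain, so min(Z) comes from min(A) = 4.9: min(Z) = ln(4.9) ≈ 1.5892.

min(Z) = 1.5892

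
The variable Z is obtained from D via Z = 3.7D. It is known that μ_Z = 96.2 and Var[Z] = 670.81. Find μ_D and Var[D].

μ_D = 26, Var[D] = 49

From Z = 3.7D: μ_Z = a·μ_D + b, so μ_D = (μ_Z − b)/a = (96.2 − 0)/3.7 = 26.
Var[Z] = a²·Var[D], so Var[D] = 670.81/3.7² = 49.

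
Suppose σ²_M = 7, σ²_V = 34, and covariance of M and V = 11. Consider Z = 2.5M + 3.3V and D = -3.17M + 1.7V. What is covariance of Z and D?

By bilinearity, covariance of Z and D = ac·σ²_M + bd·σ²_V + (ad+bc)·covariance of M and V, with a=2.5, b=3.3, c=-3.17, d=1.7.
ac·σ²_M = 2.5·(-3.17)·7 = -55.475
bd·σ²_V = 3.3·1.7·34 = 190.74
(ad+bc)·covariance of M and V = (-6.211)·11 = -68.321
covariance of Z and D = -55.475 + 190.74 + (-68.321) = 66.944.

covariance of Z and D = 66.944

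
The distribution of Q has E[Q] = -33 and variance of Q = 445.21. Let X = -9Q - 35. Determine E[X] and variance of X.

X = -9Q - 35 is linear with a = -9, b = -35.
E[X] = a·E[Q] + b = (-9)·(-33) + (-35) = 262.
variance of X = a²·variance of Q = (-9)²·445.21 = 36062.01 (the additive constant -35 does not affect variance).

E[X] = 262, variance of X = 36062.01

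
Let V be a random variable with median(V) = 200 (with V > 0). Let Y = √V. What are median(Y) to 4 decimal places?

√V is monotone on this domain, so median(Y) = √(200) ≈ 14.1421.

median(Y) = 14.1421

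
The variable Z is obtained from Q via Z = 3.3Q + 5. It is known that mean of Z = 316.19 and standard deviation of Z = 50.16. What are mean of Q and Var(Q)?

From Z = 3.3Q + 5: mean of Z = a·mean of Q + b, so mean of Q = (mean of Z − b)/a = (316.19 − 5)/3.3 = 94.3.
Var(Z) = 50.16² = 2516.0256.
Var(Z) = a²·Var(Q), so Var(Q) = 2516.0256/3.3² = 231.04.

mean of Q = 94.3, Var(Q) = 231.04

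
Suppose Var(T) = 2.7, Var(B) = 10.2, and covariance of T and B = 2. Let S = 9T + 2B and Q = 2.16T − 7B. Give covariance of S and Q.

covariance of S and Q = -207.672

By bilinearity, covariance of S and Q = ac·Var(T) + bd·Var(B) + (ad+bc)·covariance of T and B, with a=9, b=2, c=2.16, d=-7.
ac·Var(T) = 9·2.16·2.7 = 52.488
bd·Var(B) = 2·(-7)·10.2 = -142.8
(ad+bc)·covariance of T and B = (-58.68)·2 = -117.36
covariance of S and Q = 52.488 + (-142.8) + (-117.36) = -207.672.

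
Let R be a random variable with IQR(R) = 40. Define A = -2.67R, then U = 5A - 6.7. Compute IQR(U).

IQR(A) = |-2.67|·40 = 106.8.
IQR(U) = |5|·106.8 = 534.

IQR(U) = 534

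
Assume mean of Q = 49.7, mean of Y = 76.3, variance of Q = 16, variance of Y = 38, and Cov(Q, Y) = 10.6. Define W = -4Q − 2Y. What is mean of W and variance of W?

mean of W = (-4)·mean of Q + (-2)·mean of Y = (-4)·49.7 + (-2)·76.3 = -351.4.
variance of W = a²·variance of Q + b²·variance of Y + 2ab·Cov(Q, Y) with a = -4, b = -2.
= (-4)²·16 + (-2)²·38 + 2·(-4)·(-2)·10.6
= 256 + 152 + 169.6 = 577.6.

mean of W = -351.4, variance of W = 577.6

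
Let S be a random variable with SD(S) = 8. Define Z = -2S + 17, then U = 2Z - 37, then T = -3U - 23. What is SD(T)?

SD(T) = 96

SD(Z) = |-2|·8 = 16.
SD(U) = |2|·16 = 32.
SD(T) = |-3|·32 = 96.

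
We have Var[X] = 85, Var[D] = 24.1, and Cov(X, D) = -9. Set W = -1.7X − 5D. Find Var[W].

Var[W] = 695.15

Var[W] = a²·Var[X] + b²·Var[D] + 2ab·Cov(X, D) with a = -1.7, b = -5.
= (-1.7)²·85 + (-5)²·24.1 + 2·(-1.7)·(-5)·(-9)
= 245.65 + 602.5 + (-153) = 695.15.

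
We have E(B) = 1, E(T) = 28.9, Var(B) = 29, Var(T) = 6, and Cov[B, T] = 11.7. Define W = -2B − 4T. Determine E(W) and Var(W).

E(W) = -117.6, Var(W) = 399.2

E(W) = (-2)·E(B) + (-4)·E(T) = (-2)·1 + (-4)·28.9 = -117.6.
Var(W) = a²·Var(B) + b²·Var(T) + 2ab·Cov[B, T] with a = -2, b = -4.
= (-2)²·29 + (-4)²·6 + 2·(-2)·(-4)·11.7
= 116 + 96 + 187.2 = 399.2.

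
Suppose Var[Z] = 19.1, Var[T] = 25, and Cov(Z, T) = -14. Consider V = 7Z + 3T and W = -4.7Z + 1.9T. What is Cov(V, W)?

By bilinearity, Cov(V, W) = ac·Var[Z] + bd·Var[T] + (ad+bc)·Cov(Z, T), with a=7, b=3, c=-4.7, d=1.9.
ac·Var[Z] = 7·(-4.7)·19.1 = -628.39
bd·Var[T] = 3·1.9·25 = 142.5
(ad+bc)·Cov(Z, T) = (-0.8)·(-14) = 11.2
Cov(V, W) = -628.39 + 142.5 + 11.2 = -474.69.

Cov(V, W) = -474.69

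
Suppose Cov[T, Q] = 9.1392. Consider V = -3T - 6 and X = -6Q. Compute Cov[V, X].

Cov[V, X] = 164.5056

Cov[V, X] = a·c·Cov[T, Q] = (-3)·(-6)·9.1392 = 164.5056. Additive constants drop out.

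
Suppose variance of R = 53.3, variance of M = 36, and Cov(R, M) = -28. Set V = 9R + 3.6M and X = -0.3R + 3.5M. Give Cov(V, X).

By bilinearity, Cov(V, X) = ac·variance of R + bd·variance of M + (ad+bc)·Cov(R, M), with a=9, b=3.6, c=-0.3, d=3.5.
ac·variance of R = 9·(-0.3)·53.3 = -143.91
bd·variance of M = 3.6·3.5·36 = 453.6
(ad+bc)·Cov(R, M) = (30.42)·(-28) = -851.76
Cov(V, X) = -143.91 + 453.6 + (-851.76) = -542.07.

Cov(V, X) = -542.07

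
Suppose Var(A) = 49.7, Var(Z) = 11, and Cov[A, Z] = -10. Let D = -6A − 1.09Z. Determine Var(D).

Var(D) = a²·Var(A) + b²·Var(Z) + 2ab·Cov[A, Z] with a = -6, b = -1.09.
= (-6)²·49.7 + (-1.09)²·11 + 2·(-6)·(-1.09)·(-10)
= 1789.2 + 13.0691 + (-130.8) = 1671.4691.

Var(D) = 1671.4691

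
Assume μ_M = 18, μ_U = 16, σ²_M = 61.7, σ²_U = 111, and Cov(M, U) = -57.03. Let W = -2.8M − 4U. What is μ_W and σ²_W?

μ_W = -114.4, σ²_W = 982.256

μ_W = (-2.8)·μ_M + (-4)·μ_U = (-2.8)·18 + (-4)·16 = -114.4.
σ²_W = a²·σ²_M + b²·σ²_U + 2ab·Cov(M, U) with a = -2.8, b = -4.
= (-2.8)²·61.7 + (-4)²·111 + 2·(-2.8)·(-4)·(-57.03)
= 483.728 + 1776 + (-1277.472) = 982.256.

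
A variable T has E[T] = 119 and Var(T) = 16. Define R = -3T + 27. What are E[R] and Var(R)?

R = -3T + 27 is linear with a = -3, b = 27.
E[R] = a·E[T] + b = (-3)·119 + 27 = -330.
Var(R) = a²·Var(T) = (-3)²·16 = 144 (the additive constant 27 does not affect variance).

E[R] = -330, Var(R) = 144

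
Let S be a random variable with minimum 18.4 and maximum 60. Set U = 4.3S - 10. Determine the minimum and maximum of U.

min(U) = 69.12, max(U) = 248

a = 4.3 > 0, so min(U) = a·min(S)+b = 4.3·18.4 + (-10) = 69.12 and max(U) = 4.3·60 + (-10) = 248.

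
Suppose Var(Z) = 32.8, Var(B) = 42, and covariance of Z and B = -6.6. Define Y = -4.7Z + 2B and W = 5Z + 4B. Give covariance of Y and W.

covariance of Y and W = -376.72

By bilinearity, covariance of Y and W = ac·Var(Z) + bd·Var(B) + (ad+bc)·covariance of Z and B, with a=-4.7, b=2, c=5, d=4.
ac·Var(Z) = (-4.7)·5·32.8 = -770.8
bd·Var(B) = 2·4·42 = 336
(ad+bc)·covariance of Z and B = (-8.8)·(-6.6) = 58.08
covariance of Y and W = -770.8 + 336 + 58.08 = -376.72.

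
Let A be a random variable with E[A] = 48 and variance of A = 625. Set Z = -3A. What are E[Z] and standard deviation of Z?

E[Z] = -144, standard deviation of Z = 75

Z = -3A is linear with a = -3, b = 0.
E[Z] = a·E[A] + b = (-3)·48 = -144.
standard deviation of A = √625 = 25.
standard deviation of Z = |a|·standard deviation of A = |-3|·25 = 75.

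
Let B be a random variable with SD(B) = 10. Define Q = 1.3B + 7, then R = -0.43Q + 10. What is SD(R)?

SD(R) = 5.59

SD(Q) = |1.3|·10 = 13.
SD(R) = |-0.43|·13 = 5.59.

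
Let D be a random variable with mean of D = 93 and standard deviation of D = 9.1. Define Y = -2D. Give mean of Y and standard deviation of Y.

Y = -2D is linear with a = -2, b = 0.
mean of Y = a·mean of D + b = (-2)·93 = -186.
standard deviation of Y = |a|·standard deviation of D = |-2|·9.1 = 18.2.

mean of Y = -186, standard deviation of Y = 18.2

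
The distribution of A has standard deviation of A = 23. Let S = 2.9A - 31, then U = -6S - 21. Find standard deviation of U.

standard deviation of S = |2.9|·23 = 66.7.
standard deviation of U = |-6|·66.7 = 400.2.

standard deviation of U = 400.2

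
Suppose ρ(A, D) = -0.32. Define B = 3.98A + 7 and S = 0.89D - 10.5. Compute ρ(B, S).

ρ(B, S) = -0.32

Linear rescalings preserve correlation up to sign; here the slopes 3.98 and 0.89 have the same sign, so ρ(B, S) = ρ(A, D) = -0.32.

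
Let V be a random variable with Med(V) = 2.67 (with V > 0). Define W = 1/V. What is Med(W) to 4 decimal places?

Med(W) = 0.3745

1/V is monotone on this domain, so Med(W) = 1/(2.67) ≈ 0.3745.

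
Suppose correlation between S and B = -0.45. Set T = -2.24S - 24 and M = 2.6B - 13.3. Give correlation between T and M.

correlation between T and M = 0.45

Linear rescalings preserve |correlation|; the slopes -2.24 and 2.6 have opposite signs, so the correlation flips sign: correlation between T and M = −correlation between S and B = 0.45.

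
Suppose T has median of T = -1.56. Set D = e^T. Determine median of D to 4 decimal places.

median of D = 0.2101

e^T is monotone on this domain, so median of D = exp(-1.56) ≈ 0.2101.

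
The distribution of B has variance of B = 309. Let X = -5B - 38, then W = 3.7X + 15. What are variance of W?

variance of X = (-5)²·309 = 7725.
variance of W = 3.7²·7725 = 105755.25.

variance of W = 105755.25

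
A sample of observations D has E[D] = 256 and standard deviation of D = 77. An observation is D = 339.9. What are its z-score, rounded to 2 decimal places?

z = (D − E[D]) / standard deviation of D = (339.9 − 256) / 77 ≈ 1.09.

z = 1.09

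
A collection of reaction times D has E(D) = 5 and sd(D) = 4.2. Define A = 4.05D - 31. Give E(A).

E(A) = -10.75

A = 4.05D - 31 is linear with a = 4.05, b = -31.
E(A) = a·E(D) + b = 4.05·5 + (-31) = -10.75.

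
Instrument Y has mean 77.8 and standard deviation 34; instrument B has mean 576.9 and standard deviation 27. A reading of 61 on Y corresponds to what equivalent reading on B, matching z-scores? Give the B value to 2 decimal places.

z = (61 − 77.8)/34 ≈ -0.4941.
B = 576.9 + z·27 = 576.9 + (61 − 77.8)·27/34 ≈ 563.56.

B = 563.56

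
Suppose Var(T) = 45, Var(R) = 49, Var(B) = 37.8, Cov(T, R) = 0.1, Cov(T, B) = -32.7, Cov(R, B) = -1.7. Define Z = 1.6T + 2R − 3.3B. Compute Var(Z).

Var(Z) = 1091.234

Var(Z) = a²·Var(T) + b²·Var(R) + c²·Var(B) + 2ab·Cov(T, R) + 2ac·Cov(T, B) + 2bc·Cov(R, B), with a = 1.6, b = 2, c = -3.3.
= 115.2 + 196 + 411.642 + 0.64 + 345.312 + 22.44
= 1091.234.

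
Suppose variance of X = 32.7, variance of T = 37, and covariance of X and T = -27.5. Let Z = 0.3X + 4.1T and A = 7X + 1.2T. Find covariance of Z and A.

By bilinearity, covariance of Z and A = ac·variance of X + bd·variance of T + (ad+bc)·covariance of X and T, with a=0.3, b=4.1, c=7, d=1.2.
ac·variance of X = 0.3·7·32.7 = 68.67
bd·variance of T = 4.1·1.2·37 = 182.04
(ad+bc)·covariance of X and T = (29.06)·(-27.5) = -799.15
covariance of Z and A = 68.67 + 182.04 + (-799.15) = -548.44.

covariance of Z and A = -548.44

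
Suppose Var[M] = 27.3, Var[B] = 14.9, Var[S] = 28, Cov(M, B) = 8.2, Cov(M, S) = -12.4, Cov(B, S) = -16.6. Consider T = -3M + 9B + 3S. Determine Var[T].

Var[T] = 588.6

Var[T] = a²·Var[M] + b²·Var[B] + c²·Var[S] + 2ab·Cov(M, B) + 2ac·Cov(M, S) + 2bc·Cov(B, S), with a = -3, b = 9, c = 3.
= 245.7 + 1206.9 + 252 + (-442.8) + 223.2 + (-896.4)
= 588.6.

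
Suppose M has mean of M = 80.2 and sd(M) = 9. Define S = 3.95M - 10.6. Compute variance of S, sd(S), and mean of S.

variance of S = 1263.8025, sd(S) = 35.55, mean of S = 306.19

S = 3.95M - 10.6 is linear with a = 3.95, b = -10.6.
variance of M = 9² = 81.
variance of S = a²·variance of M = 3.95²·81 = 1263.8025 (the additive constant -10.6 does not affect variance).
sd(S) = |a|·sd(M) = |3.95|·9 = 35.55.
mean of S = a·mean of M + b = 3.95·80.2 + (-10.6) = 306.19.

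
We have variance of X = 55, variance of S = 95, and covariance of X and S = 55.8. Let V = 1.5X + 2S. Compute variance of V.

variance of V = a²·variance of X + b²·variance of S + 2ab·covariance of X and S with a = 1.5, b = 2.
= 1.5²·55 + 2²·95 + 2·1.5·2·55.8
= 123.75 + 380 + 334.8 = 838.55.

variance of V = 838.55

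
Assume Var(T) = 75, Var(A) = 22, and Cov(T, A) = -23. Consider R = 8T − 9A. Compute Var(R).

Var(R) = a²·Var(T) + b²·Var(A) + 2ab·Cov(T, A) with a = 8, b = -9.
= 8²·75 + (-9)²·22 + 2·8·(-9)·(-23)
= 4800 + 1782 + 3312 = 9894.

Var(R) = 9894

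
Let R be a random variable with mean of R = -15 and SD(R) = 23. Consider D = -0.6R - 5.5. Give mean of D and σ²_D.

mean of D = 3.5, σ²_D = 190.44

D = -0.6R - 5.5 is linear with a = -0.6, b = -5.5.
mean of D = a·mean of R + b = (-0.6)·(-15) + (-5.5) = 3.5.
σ²_R = 23² = 529.
σ²_D = a²·σ²_R = (-0.6)²·529 = 190.44 (the additive constant -5.5 does not affect variance).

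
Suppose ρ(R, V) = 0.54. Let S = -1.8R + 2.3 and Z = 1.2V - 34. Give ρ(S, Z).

Linear rescalings preserve |correlation|; the slopes -1.8 and 1.2 have opposite signs, so the correlation flips sign: ρ(S, Z) = −ρ(R, V) = -0.54.

ρ(S, Z) = -0.54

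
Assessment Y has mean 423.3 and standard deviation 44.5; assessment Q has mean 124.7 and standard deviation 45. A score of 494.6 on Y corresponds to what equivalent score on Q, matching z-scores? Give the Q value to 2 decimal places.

Q = 196.80

z = (494.6 − 423.3)/44.5 ≈ 1.6022.
Q = 124.7 + z·45 = 124.7 + (494.6 − 423.3)·45/44.5 ≈ 196.80.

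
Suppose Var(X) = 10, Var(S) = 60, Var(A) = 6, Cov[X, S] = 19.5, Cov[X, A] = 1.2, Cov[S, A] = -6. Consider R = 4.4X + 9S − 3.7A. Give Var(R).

Var(R) = 7040.668

Var(R) = a²·Var(X) + b²·Var(S) + c²·Var(A) + 2ab·Cov[X, S] + 2ac·Cov[X, A] + 2bc·Cov[S, A], with a = 4.4, b = 9, c = -3.7.
= 193.6 + 4860 + 82.14 + 1544.4 + (-39.072) + 399.6
= 7040.668.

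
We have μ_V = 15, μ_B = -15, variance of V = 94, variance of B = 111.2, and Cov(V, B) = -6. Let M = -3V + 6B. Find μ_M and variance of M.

μ_M = -135, variance of M = 5065.2

μ_M = (-3)·μ_V + 6·μ_B = (-3)·15 + 6·(-15) = -135.
variance of M = a²·variance of V + b²·variance of B + 2ab·Cov(V, B) with a = -3, b = 6.
= (-3)²·94 + 6²·111.2 + 2·(-3)·6·(-6)
= 846 + 4003.2 + 216 = 5065.2.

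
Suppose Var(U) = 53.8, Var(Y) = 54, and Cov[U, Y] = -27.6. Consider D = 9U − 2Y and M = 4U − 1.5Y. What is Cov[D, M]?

By bilinearity, Cov[D, M] = ac·Var(U) + bd·Var(Y) + (ad+bc)·Cov[U, Y], with a=9, b=-2, c=4, d=-1.5.
ac·Var(U) = 9·4·53.8 = 1936.8
bd·Var(Y) = (-2)·(-1.5)·54 = 162
(ad+bc)·Cov[U, Y] = (-21.5)·(-27.6) = 593.4
Cov[D, M] = 1936.8 + 162 + 593.4 = 2692.2.

Cov[D, M] = 2692.2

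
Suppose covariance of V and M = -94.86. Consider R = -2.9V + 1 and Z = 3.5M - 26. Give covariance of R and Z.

covariance of R and Z = a·c·covariance of V and M = (-2.9)·3.5·(-94.86) = 962.829. Additive constants drop out.

covariance of R and Z = 962.829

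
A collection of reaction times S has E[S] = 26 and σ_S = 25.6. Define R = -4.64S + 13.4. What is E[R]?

E[R] = -107.24

R = -4.64S + 13.4 is linear with a = -4.64, b = 13.4.
E[R] = a·E[S] + b = (-4.64)·26 + 13.4 = -107.24.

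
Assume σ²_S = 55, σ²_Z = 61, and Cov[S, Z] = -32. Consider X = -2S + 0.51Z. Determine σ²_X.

σ²_X = 301.1461

σ²_X = a²·σ²_S + b²·σ²_Z + 2ab·Cov[S, Z] with a = -2, b = 0.51.
= (-2)²·55 + 0.51²·61 + 2·(-2)·0.51·(-32)
= 220 + 15.8661 + 65.28 = 301.1461.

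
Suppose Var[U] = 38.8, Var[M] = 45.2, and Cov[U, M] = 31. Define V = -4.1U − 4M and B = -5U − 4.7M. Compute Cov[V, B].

Cov[V, B] = 2862.53

By bilinearity, Cov[V, B] = ac·Var[U] + bd·Var[M] + (ad+bc)·Cov[U, M], with a=-4.1, b=-4, c=-5, d=-4.7.
ac·Var[U] = (-4.1)·(-5)·38.8 = 795.4
bd·Var[M] = (-4)·(-4.7)·45.2 = 849.76
(ad+bc)·Cov[U, M] = (39.27)·31 = 1217.37
Cov[V, B] = 795.4 + 849.76 + 1217.37 = 2862.53.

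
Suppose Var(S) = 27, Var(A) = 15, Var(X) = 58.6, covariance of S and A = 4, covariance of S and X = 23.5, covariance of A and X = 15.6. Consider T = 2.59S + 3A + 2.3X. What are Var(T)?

Var(T) = 1183.5317

Var(T) = a²·Var(S) + b²·Var(A) + c²·Var(X) + 2ab·covariance of S and A + 2ac·covariance of S and X + 2bc·covariance of A and X, with a = 2.59, b = 3, c = 2.3.
= 181.1187 + 135 + 309.994 + 62.16 + 279.979 + 215.28
= 1183.5317.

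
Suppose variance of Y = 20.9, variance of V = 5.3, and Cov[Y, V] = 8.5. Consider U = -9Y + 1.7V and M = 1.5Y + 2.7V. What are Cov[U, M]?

Cov[U, M] = -442.698

By bilinearity, Cov[U, M] = ac·variance of Y + bd·variance of V + (ad+bc)·Cov[Y, V], with a=-9, b=1.7, c=1.5, d=2.7.
ac·variance of Y = (-9)·1.5·20.9 = -282.15
bd·variance of V = 1.7·2.7·5.3 = 24.327
(ad+bc)·Cov[Y, V] = (-21.75)·8.5 = -184.875
Cov[U, M] = -282.15 + 24.327 + (-184.875) = -442.698.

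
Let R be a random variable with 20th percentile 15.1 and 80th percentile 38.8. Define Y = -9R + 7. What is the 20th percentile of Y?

20th percentile of Y = -342.2

Since a = -9 < 0 the transformation is decreasing, reversing order: the 20th percentile of Y corresponds to the 80th percentile of R.
So P_{20}(Y) = a·P_{80}(R) + b = (-9)·38.8 + 7 = -342.2.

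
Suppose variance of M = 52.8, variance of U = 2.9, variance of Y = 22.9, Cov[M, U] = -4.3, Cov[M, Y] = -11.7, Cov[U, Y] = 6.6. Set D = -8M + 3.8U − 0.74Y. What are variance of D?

variance of D = a²·variance of M + b²·variance of U + c²·variance of Y + 2ab·Cov[M, U] + 2ac·Cov[M, Y] + 2bc·Cov[U, Y], with a = -8, b = 3.8, c = -0.74.
= 3379.2 + 41.876 + 12.54004 + 261.44 + (-138.528) + (-37.1184)
= 3519.40964.

variance of D = 3519.40964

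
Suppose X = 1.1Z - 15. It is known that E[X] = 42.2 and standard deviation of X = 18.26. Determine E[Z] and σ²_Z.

E[Z] = 52, σ²_Z = 275.56

From X = 1.1Z - 15: E[X] = a·E[Z] + b, so E[Z] = (E[X] − b)/a = (42.2 − (-15))/1.1 = 52.
σ²_X = 18.26² = 333.4276.
σ²_X = a²·σ²_Z, so σ²_Z = 333.4276/1.1² = 275.56.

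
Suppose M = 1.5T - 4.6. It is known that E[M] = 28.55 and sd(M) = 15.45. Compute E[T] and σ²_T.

From M = 1.5T - 4.6: E[M] = a·E[T] + b, so E[T] = (E[M] − b)/a = (28.55 − (-4.6))/1.5 = 22.1.
σ²_M = 15.45² = 238.7025.
σ²_M = a²·σ²_T, so σ²_T = 238.7025/1.5² = 106.09.

E[T] = 22.1, σ²_T = 106.09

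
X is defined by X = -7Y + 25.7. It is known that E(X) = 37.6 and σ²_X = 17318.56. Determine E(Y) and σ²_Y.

From X = -7Y + 25.7: E(X) = a·E(Y) + b, so E(Y) = (E(X) − b)/a = (37.6 − 25.7)/(-7) = -1.7.
σ²_X = a²·σ²_Y, so σ²_Y = 17318.56/(-7)² = 353.44.

E(Y) = -1.7, σ²_Y = 353.44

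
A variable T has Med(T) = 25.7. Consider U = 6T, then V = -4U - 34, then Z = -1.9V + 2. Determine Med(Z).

Med(U) = 6·25.7 = 154.2.
Med(V) = (-4)·154.2 + (-34) = -650.8.
Med(Z) = (-1.9)·(-650.8) + 2 = 1238.52.

Med(Z) = 1238.52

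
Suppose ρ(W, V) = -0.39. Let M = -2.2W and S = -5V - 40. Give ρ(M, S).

ρ(M, S) = -0.39

Linear rescalings preserve correlation up to sign; here the slopes -2.2 and -5 have the same sign, so ρ(M, S) = ρ(W, V) = -0.39.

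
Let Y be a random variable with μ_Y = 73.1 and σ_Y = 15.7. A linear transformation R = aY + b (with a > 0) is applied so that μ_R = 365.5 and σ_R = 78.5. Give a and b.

a = 5, b = 0

σ_R = a·σ_Y (a > 0), so a = 78.5/15.7 = 5.
μ_R = a·μ_Y + b, so b = 365.5 − 5·73.1 = 0.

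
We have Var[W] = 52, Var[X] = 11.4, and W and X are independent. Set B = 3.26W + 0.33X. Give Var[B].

Var[B] = a²·Var[W] + b²·Var[X] + 2ab·Cov[W, X] with a = 3.26, b = 0.33.
Independence gives Cov[W, X] = 0.
= 3.26²·52 + 0.33²·11.4 + 2·3.26·0.33·0
= 552.6352 + 1.24146 + 0 = 553.87666.

Var[B] = 553.87666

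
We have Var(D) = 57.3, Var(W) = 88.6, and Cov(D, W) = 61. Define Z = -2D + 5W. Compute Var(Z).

Var(Z) = 1224.2

Var(Z) = a²·Var(D) + b²·Var(W) + 2ab·Cov(D, W) with a = -2, b = 5.
= (-2)²·57.3 + 5²·88.6 + 2·(-2)·5·61
= 229.2 + 2215 + (-1220) = 1224.2.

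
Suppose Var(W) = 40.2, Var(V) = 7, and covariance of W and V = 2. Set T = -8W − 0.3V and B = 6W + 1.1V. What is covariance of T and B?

covariance of T and B = -1953.11

By bilinearity, covariance of T and B = ac·Var(W) + bd·Var(V) + (ad+bc)·covariance of W and V, with a=-8, b=-0.3, c=6, d=1.1.
ac·Var(W) = (-8)·6·40.2 = -1929.6
bd·Var(V) = (-0.3)·1.1·7 = -2.31
(ad+bc)·covariance of W and V = (-10.6)·2 = -21.2
covariance of T and B = -1929.6 + (-2.31) + (-21.2) = -1953.11.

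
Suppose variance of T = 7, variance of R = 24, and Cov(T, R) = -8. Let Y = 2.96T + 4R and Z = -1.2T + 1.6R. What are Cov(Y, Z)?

Cov(Y, Z) = 129.248

By bilinearity, Cov(Y, Z) = ac·variance of T + bd·variance of R + (ad+bc)·Cov(T, R), with a=2.96, b=4, c=-1.2, d=1.6.
ac·variance of T = 2.96·(-1.2)·7 = -24.864
bd·variance of R = 4·1.6·24 = 153.6
(ad+bc)·Cov(T, R) = (-0.064)·(-8) = 0.512
Cov(Y, Z) = -24.864 + 153.6 + 0.512 = 129.248.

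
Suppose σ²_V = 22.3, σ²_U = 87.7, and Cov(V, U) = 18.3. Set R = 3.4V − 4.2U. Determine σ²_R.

σ²_R = a²·σ²_V + b²·σ²_U + 2ab·Cov(V, U) with a = 3.4, b = -4.2.
= 3.4²·22.3 + (-4.2)²·87.7 + 2·3.4·(-4.2)·18.3
= 257.788 + 1547.028 + (-522.648) = 1282.168.

σ²_R = 1282.168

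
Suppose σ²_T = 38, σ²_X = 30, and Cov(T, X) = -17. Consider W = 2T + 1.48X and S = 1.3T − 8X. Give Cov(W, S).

By bilinearity, Cov(W, S) = ac·σ²_T + bd·σ²_X + (ad+bc)·Cov(T, X), with a=2, b=1.48, c=1.3, d=-8.
ac·σ²_T = 2·1.3·38 = 98.8
bd·σ²_X = 1.48·(-8)·30 = -355.2
(ad+bc)·Cov(T, X) = (-14.076)·(-17) = 239.292
Cov(W, S) = 98.8 + (-355.2) + 239.292 = -17.108.

Cov(W, S) = -17.108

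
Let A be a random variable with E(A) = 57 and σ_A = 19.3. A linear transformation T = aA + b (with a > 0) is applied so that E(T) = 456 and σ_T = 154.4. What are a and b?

a = 8, b = 0

σ_T = a·σ_A (a > 0), so a = 154.4/19.3 = 8.
E(T) = a·E(A) + b, so b = 456 − 8·57 = 0.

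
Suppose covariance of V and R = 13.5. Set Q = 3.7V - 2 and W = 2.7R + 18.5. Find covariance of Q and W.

covariance of Q and W = a·c·covariance of V and R = 3.7·2.7·13.5 = 134.865. Additive constants drop out.

covariance of Q and W = 134.865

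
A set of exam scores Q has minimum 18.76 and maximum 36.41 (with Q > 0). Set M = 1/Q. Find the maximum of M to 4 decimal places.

1/Q is decreasing on this domain, so max(M) comes from min(Q) = 18.76: max(M) = 1/(18.76) ≈ 0.0533.

max(M) = 0.0533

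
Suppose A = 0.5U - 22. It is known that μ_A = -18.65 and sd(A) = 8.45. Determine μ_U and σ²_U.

μ_U = 6.7, σ²_U = 285.61

From A = 0.5U - 22: μ_A = a·μ_U + b, so μ_U = (μ_A − b)/a = (-18.65 − (-22))/0.5 = 6.7.
σ²_A = 8.45² = 71.4025.
σ²_A = a²·σ²_U, so σ²_U = 71.4025/0.5² = 285.61.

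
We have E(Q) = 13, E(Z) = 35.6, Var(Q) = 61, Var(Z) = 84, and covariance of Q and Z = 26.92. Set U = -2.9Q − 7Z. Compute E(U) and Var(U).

E(U) = -286.9, Var(U) = 5721.962

E(U) = (-2.9)·E(Q) + (-7)·E(Z) = (-2.9)·13 + (-7)·35.6 = -286.9.
Var(U) = a²·Var(Q) + b²·Var(Z) + 2ab·covariance of Q and Z with a = -2.9, b = -7.
= (-2.9)²·61 + (-7)²·84 + 2·(-2.9)·(-7)·26.92
= 513.01 + 4116 + 1092.952 = 5721.962.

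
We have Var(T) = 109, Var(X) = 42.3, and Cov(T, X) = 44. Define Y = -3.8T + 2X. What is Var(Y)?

Var(Y) = a²·Var(T) + b²·Var(X) + 2ab·Cov(T, X) with a = -3.8, b = 2.
= (-3.8)²·109 + 2²·42.3 + 2·(-3.8)·2·44
= 1573.96 + 169.2 + (-668.8) = 1074.36.

Var(Y) = 1074.36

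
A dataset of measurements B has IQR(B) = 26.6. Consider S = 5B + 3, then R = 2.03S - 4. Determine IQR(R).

IQR(R) = 269.99

IQR(S) = |5|·26.6 = 133.
IQR(R) = |2.03|·133 = 269.99.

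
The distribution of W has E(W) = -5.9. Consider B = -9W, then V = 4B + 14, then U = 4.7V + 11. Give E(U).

E(B) = (-9)·(-5.9) = 53.1.
E(V) = 4·53.1 + 14 = 226.4.
E(U) = 4.7·226.4 + 11 = 1075.08.

E(U) = 1075.08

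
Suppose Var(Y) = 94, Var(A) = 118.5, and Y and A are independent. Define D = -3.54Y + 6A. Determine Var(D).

Var(D) = a²·Var(Y) + b²·Var(A) + 2ab·Cov[Y, A] with a = -3.54, b = 6.
Independence gives Cov[Y, A] = 0.
= (-3.54)²·94 + 6²·118.5 + 2·(-3.54)·6·0
= 1177.9704 + 4266 + 0 = 5443.9704.

Var(D) = 5443.9704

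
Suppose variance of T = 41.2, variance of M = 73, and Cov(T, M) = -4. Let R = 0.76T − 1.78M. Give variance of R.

variance of R = a²·variance of T + b²·variance of M + 2ab·Cov(T, M) with a = 0.76, b = -1.78.
= 0.76²·41.2 + (-1.78)²·73 + 2·0.76·(-1.78)·(-4)
= 23.79712 + 231.2932 + 10.8224 = 265.91272.

variance of R = 265.91272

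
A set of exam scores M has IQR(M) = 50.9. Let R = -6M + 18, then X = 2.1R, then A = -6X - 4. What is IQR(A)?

IQR(A) = 3848.04

IQR(R) = |-6|·50.9 = 305.4.
IQR(X) = |2.1|·305.4 = 641.34.
IQR(A) = |-6|·641.34 = 3848.04.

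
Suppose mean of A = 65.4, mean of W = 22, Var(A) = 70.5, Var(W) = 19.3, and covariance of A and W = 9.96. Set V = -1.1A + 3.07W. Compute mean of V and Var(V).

mean of V = -4.4, Var(V) = 199.93573

mean of V = (-1.1)·mean of A + 3.07·mean of W = (-1.1)·65.4 + 3.07·22 = -4.4.
Var(V) = a²·Var(A) + b²·Var(W) + 2ab·covariance of A and W with a = -1.1, b = 3.07.
= (-1.1)²·70.5 + 3.07²·19.3 + 2·(-1.1)·3.07·9.96
= 85.305 + 181.90057 + (-67.26984) = 199.93573.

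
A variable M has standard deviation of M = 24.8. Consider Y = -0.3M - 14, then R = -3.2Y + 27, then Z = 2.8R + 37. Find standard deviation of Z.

standard deviation of Y = |-0.3|·24.8 = 7.44.
standard deviation of R = |-3.2|·7.44 = 23.808.
standard deviation of Z = |2.8|·23.808 = 66.6624.

standard deviation of Z = 66.6624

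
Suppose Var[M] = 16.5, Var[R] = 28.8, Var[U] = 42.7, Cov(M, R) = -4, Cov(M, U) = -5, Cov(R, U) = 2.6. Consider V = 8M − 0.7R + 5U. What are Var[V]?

Var[V] = 1764.212

Var[V] = a²·Var[M] + b²·Var[R] + c²·Var[U] + 2ab·Cov(M, R) + 2ac·Cov(M, U) + 2bc·Cov(R, U), with a = 8, b = -0.7, c = 5.
= 1056 + 14.112 + 1067.5 + 44.8 + (-400) + (-18.2)
= 1764.212.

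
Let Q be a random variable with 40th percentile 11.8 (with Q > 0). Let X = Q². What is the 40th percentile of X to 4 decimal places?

40th percentile of X = 139.24

Q² is increasing, so P_{40}(X) = g(P_{40}(Q)) = 139.24.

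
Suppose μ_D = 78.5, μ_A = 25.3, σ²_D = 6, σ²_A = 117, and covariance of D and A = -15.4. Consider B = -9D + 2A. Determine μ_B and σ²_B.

μ_B = (-9)·μ_D + 2·μ_A = (-9)·78.5 + 2·25.3 = -655.9.
σ²_B = a²·σ²_D + b²·σ²_A + 2ab·covariance of D and A with a = -9, b = 2.
= (-9)²·6 + 2²·117 + 2·(-9)·2·(-15.4)
= 486 + 468 + 554.4 = 1508.4.

μ_B = -655.9, σ²_B = 1508.4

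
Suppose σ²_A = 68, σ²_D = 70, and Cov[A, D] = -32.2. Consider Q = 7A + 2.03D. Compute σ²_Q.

σ²_Q = 2705.339

σ²_Q = a²·σ²_A + b²·σ²_D + 2ab·Cov[A, D] with a = 7, b = 2.03.
= 7²·68 + 2.03²·70 + 2·7·2.03·(-32.2)
= 3332 + 288.463 + (-915.124) = 2705.339.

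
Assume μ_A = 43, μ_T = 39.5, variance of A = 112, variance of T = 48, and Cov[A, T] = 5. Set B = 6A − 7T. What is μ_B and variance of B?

μ_B = 6·μ_A + (-7)·μ_T = 6·43 + (-7)·39.5 = -18.5.
variance of B = a²·variance of A + b²·variance of T + 2ab·Cov[A, T] with a = 6, b = -7.
= 6²·112 + (-7)²·48 + 2·6·(-7)·5
= 4032 + 2352 + (-420) = 5964.

μ_B = -18.5, variance of B = 5964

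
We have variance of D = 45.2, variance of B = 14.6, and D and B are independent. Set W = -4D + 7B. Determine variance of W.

variance of W = 1438.6

variance of W = a²·variance of D + b²·variance of B + 2ab·Cov[D, B] with a = -4, b = 7.
Independence gives Cov[D, B] = 0.
= (-4)²·45.2 + 7²·14.6 + 2·(-4)·7·0
= 723.2 + 715.4 + 0 = 1438.6.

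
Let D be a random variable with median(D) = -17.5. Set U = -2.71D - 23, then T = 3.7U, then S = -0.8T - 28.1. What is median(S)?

median(S) = -100.398

median(U) = (-2.71)·(-17.5) + (-23) = 24.425.
median(T) = 3.7·24.425 = 90.3725.
median(S) = (-0.8)·90.3725 + (-28.1) = -100.398.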